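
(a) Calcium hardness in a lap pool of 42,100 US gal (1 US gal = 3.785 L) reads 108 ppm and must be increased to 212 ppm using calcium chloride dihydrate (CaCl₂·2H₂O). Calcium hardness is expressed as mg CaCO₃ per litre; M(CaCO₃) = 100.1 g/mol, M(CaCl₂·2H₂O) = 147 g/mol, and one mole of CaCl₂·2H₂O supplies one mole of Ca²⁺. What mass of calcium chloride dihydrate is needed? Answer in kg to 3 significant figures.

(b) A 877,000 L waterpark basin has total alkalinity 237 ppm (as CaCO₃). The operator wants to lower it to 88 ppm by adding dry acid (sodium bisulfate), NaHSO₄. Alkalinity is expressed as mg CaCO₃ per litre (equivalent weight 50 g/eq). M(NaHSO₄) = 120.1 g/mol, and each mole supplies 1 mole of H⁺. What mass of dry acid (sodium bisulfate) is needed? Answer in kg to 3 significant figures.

(a) 24.3 kg; (b) 314 kg

(a) Volume: 42,100 US gal × 3.785 L/gal = 159,348 L.
(a) Hardness to add: (212 − 108) = 104 mg/L as CaCO₃ × 159,348 L = 16,570 g as CaCO₃.
(a) Moles of Ca²⁺ (1 mol Ca²⁺ ≡ 1 mol CaCO₃): 16,570 / 100.1 g/mol = 165.6 mol.
(a) Mass of CaCl₂·2H₂O: 165.6 × 147 = 24,340 g.

(b) Alkalinity to neutralize: (237 − 88) = 149 mg/L as CaCO₃ × 877,000 L = 130,700 g as CaCO₃.
(b) Equivalents of H⁺ required: 130,700 ÷ 50 g/eq = 2613 eq = 2613 mol NaHSO₄.
(b) Mass of NaHSO₄: 2613 × 120.1 = 313,900 g.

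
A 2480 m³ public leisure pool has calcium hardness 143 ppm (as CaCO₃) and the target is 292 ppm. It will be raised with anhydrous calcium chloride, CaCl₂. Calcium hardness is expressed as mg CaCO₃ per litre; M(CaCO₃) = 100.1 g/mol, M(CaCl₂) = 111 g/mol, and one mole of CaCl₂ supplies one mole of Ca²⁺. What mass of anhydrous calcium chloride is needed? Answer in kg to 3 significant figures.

410 kg

Volume: 2480 m³ = 2,480,000 L.
Hardness to add: (292 − 143) = 149 mg/L as CaCO₃ × 2,480,000 L = 369,500 g as CaCO₃.
Moles of Ca²⁺ (1 mol Ca²⁺ ≡ 1 mol CaCO₃): 369,500 / 100.1 g/mol = 3692 mol.
Mass of CaCl₂: 3692 × 111 = 409,800 g.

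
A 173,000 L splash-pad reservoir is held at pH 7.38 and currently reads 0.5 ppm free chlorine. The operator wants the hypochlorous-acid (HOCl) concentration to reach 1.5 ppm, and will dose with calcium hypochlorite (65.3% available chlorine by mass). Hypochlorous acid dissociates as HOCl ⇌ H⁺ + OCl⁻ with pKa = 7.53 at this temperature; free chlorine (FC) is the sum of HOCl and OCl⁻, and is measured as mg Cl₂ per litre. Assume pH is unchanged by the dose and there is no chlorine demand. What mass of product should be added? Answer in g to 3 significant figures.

546 g

[OCl⁻]/[HOCl] = 10^(pH − pKa) = 10^(7.38 − 7.53) = 0.7079; fraction as HOCl = 1/(1 + 0.7079) = 0.5855.
Free chlorine required for 1.5 ppm HOCl: 1.5 / 0.5855 = 2.562 ppm.
FC to add: 2.562 − 0.5 = 2.062 mg/L as Cl₂.
Cl₂ equivalent: 2.062 mg/L × 173,000 L = 356.7 g.
Product at 65.3% available Cl: 356.7 / 0.653 = 546.3 g.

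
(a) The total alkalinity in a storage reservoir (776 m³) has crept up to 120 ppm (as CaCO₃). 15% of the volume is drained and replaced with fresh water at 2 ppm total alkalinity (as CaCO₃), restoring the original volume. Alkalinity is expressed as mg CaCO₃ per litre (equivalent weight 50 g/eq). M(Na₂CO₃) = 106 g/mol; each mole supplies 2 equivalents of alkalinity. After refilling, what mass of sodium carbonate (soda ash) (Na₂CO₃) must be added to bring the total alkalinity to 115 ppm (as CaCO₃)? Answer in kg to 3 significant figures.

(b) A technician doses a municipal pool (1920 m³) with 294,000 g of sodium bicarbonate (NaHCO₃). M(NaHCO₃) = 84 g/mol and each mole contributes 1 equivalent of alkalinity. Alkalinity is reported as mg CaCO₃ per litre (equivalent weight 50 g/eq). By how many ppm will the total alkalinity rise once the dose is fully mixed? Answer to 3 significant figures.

(a) 10.4 kg; (b) 91.1 ppm

(a) Volume: 776 m³ = 776,000 L.
(a) After draining 15% and refilling: 120 × 0.85 + 2 × 0.15 = 102.3 ppm.
(a) Deficit to target: 115 − 102.3 = 12.7 mg/L.
(a) As CaCO₃: 12.7 mg/L × 776,000 L = 9855 g; ÷ 50 g/eq ÷ 2 = 98.55 mol Na₂CO₃.
(a) Mass: 98.55 × 106 = 10,450 g.

(b) Volume: 1920 m³ = 1,920,000 L.
(b) Moles of NaHCO₃: 294,000 g ÷ 84 g/mol = 3500 mol → 3500 eq of alkalinity.
(b) As CaCO₃: 3500 eq × 50 g/eq = 175,000 g.
(b) Rise: 175,000 g / 1,920,000 L × 1000 = 91.15 mg/L.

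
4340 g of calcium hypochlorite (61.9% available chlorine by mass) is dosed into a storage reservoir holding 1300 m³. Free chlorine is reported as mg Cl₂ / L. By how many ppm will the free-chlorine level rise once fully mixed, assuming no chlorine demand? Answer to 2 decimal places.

Volume: 1300 m³ = 1,300,000 L.
Available chlorine delivered: 4340 g × 0.619 = 2686 g as Cl₂.
Concentration rise: 2686 g / 1,300,000 L = 2.067 mg/L = 2.07 ppm.

2.07 ppm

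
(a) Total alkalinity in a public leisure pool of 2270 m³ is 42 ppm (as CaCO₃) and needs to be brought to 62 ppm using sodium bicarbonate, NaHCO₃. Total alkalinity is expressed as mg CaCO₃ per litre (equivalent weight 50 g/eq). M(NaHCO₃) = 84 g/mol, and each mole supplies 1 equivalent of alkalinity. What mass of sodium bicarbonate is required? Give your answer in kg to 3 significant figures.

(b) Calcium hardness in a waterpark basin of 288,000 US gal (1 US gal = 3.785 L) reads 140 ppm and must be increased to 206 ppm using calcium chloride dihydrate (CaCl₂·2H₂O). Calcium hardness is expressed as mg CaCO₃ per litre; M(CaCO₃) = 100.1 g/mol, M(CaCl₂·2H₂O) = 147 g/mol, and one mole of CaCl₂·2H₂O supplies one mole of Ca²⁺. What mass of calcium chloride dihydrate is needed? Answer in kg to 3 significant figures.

(a) 76.3 kg; (b) 106 kg

(a) Volume: 2270 m³ = 2,270,000 L.
(a) Alkalinity to add: (62 − 42) = 20 mg/L as CaCO₃ × 2,270,000 L = 45,400 g as CaCO₃.
(a) Equivalents: 45,400 g ÷ 50 g/eq = 908 eq.
(a) NaHCO₃ supplies 1 eq per mole → 908 mol.
(a) Mass: 908 mol × 84 g/mol = 76,270 g.

(b) Volume: 288,000 US gal × 3.785 L/gal = 1,090,080 L.
(b) Hardness to add: (206 − 140) = 66 mg/L as CaCO₃ × 1,090,080 L = 71,950 g as CaCO₃.
(b) Moles of Ca²⁺ (1 mol Ca²⁺ ≡ 1 mol CaCO₃): 71,950 / 100.1 g/mol = 718.7 mol.
(b) Mass of CaCl₂·2H₂O: 718.7 × 147 = 105,700 g.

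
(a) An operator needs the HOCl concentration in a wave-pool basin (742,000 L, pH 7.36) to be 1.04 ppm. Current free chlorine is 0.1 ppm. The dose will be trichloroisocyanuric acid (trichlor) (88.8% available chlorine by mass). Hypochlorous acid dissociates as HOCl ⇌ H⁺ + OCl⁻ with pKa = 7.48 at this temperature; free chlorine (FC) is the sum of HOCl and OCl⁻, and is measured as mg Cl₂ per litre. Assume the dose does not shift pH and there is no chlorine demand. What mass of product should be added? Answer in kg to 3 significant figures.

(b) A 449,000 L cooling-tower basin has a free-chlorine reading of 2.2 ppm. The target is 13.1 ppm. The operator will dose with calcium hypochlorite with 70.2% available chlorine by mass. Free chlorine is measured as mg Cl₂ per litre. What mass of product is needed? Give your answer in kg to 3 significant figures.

(a) 1.44 kg; (b) 6.97 kg

(a) [OCl⁻]/[HOCl] = 10^(pH − pKa) = 10^(7.36 − 7.48) = 0.7586; fraction as HOCl = 1/(1 + 0.7586) = 0.5686.
(a) Free chlorine required for 1.04 ppm HOCl: 1.04 / 0.5686 = 1.829 ppm.
(a) FC to add: 1.829 − 0.1 = 1.729 mg/L as Cl₂.
(a) Cl₂ equivalent: 1.729 mg/L × 742,000 L = 1283 g.
(a) Product at 88.8% available Cl: 1283 / 0.888 = 1445 g.

(b) Chlorine deficit: 13.1 − 2.2 = 10.9 ppm = 10.9 mg/L as Cl₂.
(b) Cl₂ equivalent needed: 10.9 mg/L × 449,000 L = 4,894,000 mg = 4894 g.
(b) Product at 70.2% available chlorine: 4894 / 0.702 = 6972 g.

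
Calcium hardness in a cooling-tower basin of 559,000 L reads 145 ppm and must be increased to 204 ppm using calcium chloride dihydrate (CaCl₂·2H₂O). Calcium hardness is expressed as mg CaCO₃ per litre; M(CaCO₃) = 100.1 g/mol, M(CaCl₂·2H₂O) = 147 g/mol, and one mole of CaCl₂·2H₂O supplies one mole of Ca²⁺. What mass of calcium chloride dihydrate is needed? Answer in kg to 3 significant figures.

48.4 kg

Hardness to add: (204 − 145) = 59 mg/L as CaCO₃ × 559,000 L = 32,980 g as CaCO₃.
Moles of Ca²⁺ (1 mol Ca²⁺ ≡ 1 mol CaCO₃): 32,980 / 100.1 g/mol = 329.5 mol.
Mass of CaCl₂·2H₂O: 329.5 × 147 = 48,430 g.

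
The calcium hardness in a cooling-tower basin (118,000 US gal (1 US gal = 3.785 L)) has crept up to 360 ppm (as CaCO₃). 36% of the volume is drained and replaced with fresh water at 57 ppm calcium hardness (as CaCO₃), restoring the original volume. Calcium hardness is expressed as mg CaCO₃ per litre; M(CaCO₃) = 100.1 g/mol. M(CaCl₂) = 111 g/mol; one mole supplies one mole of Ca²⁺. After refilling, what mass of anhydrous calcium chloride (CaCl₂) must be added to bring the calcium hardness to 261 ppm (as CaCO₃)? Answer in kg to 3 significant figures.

4.99 kg

Volume: 118,000 US gal × 3.785 L/gal = 446,630 L.
After draining 36% and refilling: 360 × 0.64 + 57 × 0.36 = 250.92 ppm.
Deficit to target: 261 − 250.92 = 10.08 mg/L.
As CaCO₃: 10.08 mg/L × 446,630 L = 4502 g; ÷ 100.1 = 44.98 mol Ca²⁺.
Mass: 44.98 × 111 = 4992 g.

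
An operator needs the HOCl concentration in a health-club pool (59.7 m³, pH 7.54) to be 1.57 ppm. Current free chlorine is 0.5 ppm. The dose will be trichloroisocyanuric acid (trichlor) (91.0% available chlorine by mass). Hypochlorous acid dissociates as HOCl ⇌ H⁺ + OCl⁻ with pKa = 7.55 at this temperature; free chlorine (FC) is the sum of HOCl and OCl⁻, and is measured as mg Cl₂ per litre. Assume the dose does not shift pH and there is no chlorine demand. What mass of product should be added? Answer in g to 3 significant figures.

171 g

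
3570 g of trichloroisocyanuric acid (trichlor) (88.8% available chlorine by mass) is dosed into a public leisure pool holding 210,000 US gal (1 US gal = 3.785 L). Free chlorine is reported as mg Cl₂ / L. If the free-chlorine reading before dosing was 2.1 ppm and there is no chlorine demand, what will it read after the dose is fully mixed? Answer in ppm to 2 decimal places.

6.09 ppm

Volume: 210,000 US gal × 3.785 L/gal = 794,850 L.
Available chlorine delivered: 3570 g × 0.888 = 3170 g as Cl₂.
Concentration rise: 3170 g / 794,850 L = 3.988 mg/L = 3.99 ppm.
Final FC: 2.1 + 3.99 = 6.09 ppm.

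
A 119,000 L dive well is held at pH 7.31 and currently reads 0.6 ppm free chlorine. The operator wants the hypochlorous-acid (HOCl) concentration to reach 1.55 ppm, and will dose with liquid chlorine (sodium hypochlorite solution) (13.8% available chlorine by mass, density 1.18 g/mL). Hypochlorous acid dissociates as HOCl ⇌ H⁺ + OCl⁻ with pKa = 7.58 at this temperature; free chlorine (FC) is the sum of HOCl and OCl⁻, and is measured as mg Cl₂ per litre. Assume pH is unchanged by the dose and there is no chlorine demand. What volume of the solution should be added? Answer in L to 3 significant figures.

1.30 L

[OCl⁻]/[HOCl] = 10^(pH − pKa) = 10^(7.31 − 7.58) = 0.537; fraction as HOCl = 1/(1 + 0.537) = 0.6506.
Free chlorine required for 1.55 ppm HOCl: 1.55 / 0.6506 = 2.382 ppm.
FC to add: 2.382 − 0.6 = 1.782 mg/L as Cl₂.
Cl₂ equivalent: 1.782 mg/L × 119,000 L = 212.1 g.
Product at 13.8% available Cl: 212.1 / 0.138 = 1537 g.
Volume: 1537 g ÷ 1.18 g/mL = 1303 mL.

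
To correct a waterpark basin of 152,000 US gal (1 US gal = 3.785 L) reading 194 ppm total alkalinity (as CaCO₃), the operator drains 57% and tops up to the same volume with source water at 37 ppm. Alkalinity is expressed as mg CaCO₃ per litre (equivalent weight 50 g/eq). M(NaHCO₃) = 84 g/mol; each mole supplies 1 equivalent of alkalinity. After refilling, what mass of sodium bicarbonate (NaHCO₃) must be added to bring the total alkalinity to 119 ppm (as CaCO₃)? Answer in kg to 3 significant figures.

14.0 kg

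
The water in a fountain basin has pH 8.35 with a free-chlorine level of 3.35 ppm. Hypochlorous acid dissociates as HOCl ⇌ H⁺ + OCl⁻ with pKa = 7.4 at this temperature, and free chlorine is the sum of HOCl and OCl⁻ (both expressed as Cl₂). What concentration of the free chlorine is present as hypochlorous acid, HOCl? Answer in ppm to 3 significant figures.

0.338 ppm

[OCl⁻]/[HOCl] = 10^(pH − pKa) = 10^(8.35 − 7.4) = 10^0.95 = 8.913.
Fraction as HOCl = 1 / (1 + 8.913) = 0.1009.
HOCl = 0.1009 × 3.35 ppm = 0.338 ppm.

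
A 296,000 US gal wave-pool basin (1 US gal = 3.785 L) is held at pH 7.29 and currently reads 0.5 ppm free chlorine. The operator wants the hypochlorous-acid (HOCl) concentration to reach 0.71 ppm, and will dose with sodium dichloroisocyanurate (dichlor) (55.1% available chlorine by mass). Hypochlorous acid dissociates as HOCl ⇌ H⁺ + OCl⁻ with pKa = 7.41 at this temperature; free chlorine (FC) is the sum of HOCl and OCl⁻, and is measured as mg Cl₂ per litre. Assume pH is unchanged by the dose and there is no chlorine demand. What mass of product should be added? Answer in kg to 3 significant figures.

Volume: 296,000 US gal × 3.785 L/gal = 1,120,360 L.
[OCl⁻]/[HOCl] = 10^(pH − pKa) = 10^(7.29 − 7.41) = 0.7586; fraction as HOCl = 1/(1 + 0.7586) = 0.5686.
Free chlorine required for 0.71 ppm HOCl: 0.71 / 0.5686 = 1.249 ppm.
FC to add: 1.249 − 0.5 = 0.7486 mg/L as Cl₂.
Cl₂ equivalent: 0.7486 mg/L × 1,120,360 L = 838.7 g.
Product at 55.1% available Cl: 838.7 / 0.551 = 1522 g.

1.52 kg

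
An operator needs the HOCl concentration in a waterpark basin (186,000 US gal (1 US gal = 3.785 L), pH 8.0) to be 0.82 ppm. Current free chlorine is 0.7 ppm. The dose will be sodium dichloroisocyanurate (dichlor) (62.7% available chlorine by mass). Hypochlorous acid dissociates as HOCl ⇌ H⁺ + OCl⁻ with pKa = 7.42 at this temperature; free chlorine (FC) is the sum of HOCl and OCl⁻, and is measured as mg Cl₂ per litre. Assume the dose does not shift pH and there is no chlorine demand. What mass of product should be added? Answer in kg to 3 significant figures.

3.64 kg

Volume: 186,000 US gal × 3.785 L/gal = 704,010 L.
[OCl⁻]/[HOCl] = 10^(pH − pKa) = 10^(8.0 − 7.42) = 3.802; fraction as HOCl = 1/(1 + 3.802) = 0.2083.
Free chlorine required for 0.82 ppm HOCl: 0.82 / 0.2083 = 3.938 ppm.
FC to add: 3.938 − 0.7 = 3.238 mg/L as Cl₂.
Cl₂ equivalent: 3.238 mg/L × 704,010 L = 2279 g.
Product at 62.7% available Cl: 2279 / 0.627 = 3635 g.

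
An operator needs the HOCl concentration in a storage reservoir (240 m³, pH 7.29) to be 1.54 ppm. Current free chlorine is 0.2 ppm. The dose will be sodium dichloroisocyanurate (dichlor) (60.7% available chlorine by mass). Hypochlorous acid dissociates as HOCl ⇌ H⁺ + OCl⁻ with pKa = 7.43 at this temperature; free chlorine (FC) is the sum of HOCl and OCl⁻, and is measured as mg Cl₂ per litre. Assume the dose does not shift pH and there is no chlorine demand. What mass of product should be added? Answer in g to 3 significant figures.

971 g

Volume: 240 m³ = 240,000 L.
[OCl⁻]/[HOCl] = 10^(pH − pKa) = 10^(7.29 − 7.43) = 0.7244; fraction as HOCl = 1/(1 + 0.7244) = 0.5799.
Free chlorine required for 1.54 ppm HOCl: 1.54 / 0.5799 = 2.656 ppm.
FC to add: 2.656 − 0.2 = 2.456 mg/L as Cl₂.
Cl₂ equivalent: 2.456 mg/L × 240,000 L = 589.4 g.
Product at 60.7% available Cl: 589.4 / 0.607 = 970.9 g.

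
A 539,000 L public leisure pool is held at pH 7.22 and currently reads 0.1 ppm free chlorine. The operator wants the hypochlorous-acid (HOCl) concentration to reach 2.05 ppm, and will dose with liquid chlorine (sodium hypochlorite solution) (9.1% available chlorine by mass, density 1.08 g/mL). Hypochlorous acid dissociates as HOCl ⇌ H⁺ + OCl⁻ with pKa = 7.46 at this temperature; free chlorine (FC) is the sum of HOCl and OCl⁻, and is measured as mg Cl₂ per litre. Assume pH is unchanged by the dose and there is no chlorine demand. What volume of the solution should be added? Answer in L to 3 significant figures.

[OCl⁻]/[HOCl] = 10^(pH − pKa) = 10^(7.22 − 7.46) = 0.5754; fraction as HOCl = 1/(1 + 0.5754) = 0.6347.
Free chlorine required for 2.05 ppm HOCl: 2.05 / 0.6347 = 3.23 ppm.
FC to add: 3.23 − 0.1 = 3.13 mg/L as Cl₂.
Cl₂ equivalent: 3.13 mg/L × 539,000 L = 1687 g.
Product at 9.1% available Cl: 1687 / 0.091 = 18,540 g.
Volume: 18,540 g ÷ 1.08 g/mL = 17,160 mL.

17.2 L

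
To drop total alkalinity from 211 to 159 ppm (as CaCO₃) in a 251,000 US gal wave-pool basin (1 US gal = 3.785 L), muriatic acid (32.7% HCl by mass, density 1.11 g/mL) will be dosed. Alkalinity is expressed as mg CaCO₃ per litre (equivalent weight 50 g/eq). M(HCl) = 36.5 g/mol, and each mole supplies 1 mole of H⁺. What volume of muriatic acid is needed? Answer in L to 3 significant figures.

99.4 L

Volume: 251,000 US gal × 3.785 L/gal = 950,035 L.
Alkalinity to neutralize: (211 − 159) = 52 mg/L as CaCO₃ × 950,035 L = 49,400 g as CaCO₃.
Equivalents of H⁺ required: 49,400 ÷ 50 g/eq = 988 eq = 988 mol HCl.
Mass of HCl: 988 × 36.5 = 36,060 g.
Mass of 32.7% solution: 36,060 / 0.327 = 110,300 g.
Volume: 110,300 g ÷ 1.11 g/mL = 99,360 mL.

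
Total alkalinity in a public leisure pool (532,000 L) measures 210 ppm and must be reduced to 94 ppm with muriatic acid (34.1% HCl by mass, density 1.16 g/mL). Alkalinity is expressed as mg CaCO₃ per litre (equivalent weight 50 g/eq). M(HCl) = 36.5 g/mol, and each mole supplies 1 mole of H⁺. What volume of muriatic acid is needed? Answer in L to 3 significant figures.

114 L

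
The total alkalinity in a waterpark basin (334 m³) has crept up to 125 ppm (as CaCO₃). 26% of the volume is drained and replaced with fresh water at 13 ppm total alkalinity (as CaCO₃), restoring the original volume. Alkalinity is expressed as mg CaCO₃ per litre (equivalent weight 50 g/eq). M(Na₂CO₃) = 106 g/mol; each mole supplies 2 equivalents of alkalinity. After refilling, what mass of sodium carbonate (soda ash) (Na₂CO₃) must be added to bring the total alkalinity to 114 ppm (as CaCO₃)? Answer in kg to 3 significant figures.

6.42 kg

Volume: 334 m³ = 334,000 L.
After draining 26% and refilling: 125 × 0.74 + 13 × 0.26 = 95.88 ppm.
Deficit to target: 114 − 95.88 = 18.12 mg/L.
As CaCO₃: 18.12 mg/L × 334,000 L = 6052 g; ÷ 50 g/eq ÷ 2 = 60.52 mol Na₂CO₃.
Mass: 60.52 × 106 = 6415 g.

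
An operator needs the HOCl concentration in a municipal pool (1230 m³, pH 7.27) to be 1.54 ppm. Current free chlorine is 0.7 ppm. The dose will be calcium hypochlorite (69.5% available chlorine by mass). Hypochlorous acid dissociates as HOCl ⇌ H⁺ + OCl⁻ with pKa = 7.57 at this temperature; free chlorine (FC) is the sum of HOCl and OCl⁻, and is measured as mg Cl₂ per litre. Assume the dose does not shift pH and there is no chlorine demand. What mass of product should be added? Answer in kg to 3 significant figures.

2.85 kg

Volume: 1230 m³ = 1,230,000 L.
[OCl⁻]/[HOCl] = 10^(pH − pKa) = 10^(7.27 − 7.57) = 0.5012; fraction as HOCl = 1/(1 + 0.5012) = 0.6661.
Free chlorine required for 1.54 ppm HOCl: 1.54 / 0.6661 = 2.312 ppm.
FC to add: 2.312 − 0.7 = 1.612 mg/L as Cl₂.
Cl₂ equivalent: 1.612 mg/L × 1,230,000 L = 1983 g.
Product at 69.5% available Cl: 1983 / 0.695 = 2853 g.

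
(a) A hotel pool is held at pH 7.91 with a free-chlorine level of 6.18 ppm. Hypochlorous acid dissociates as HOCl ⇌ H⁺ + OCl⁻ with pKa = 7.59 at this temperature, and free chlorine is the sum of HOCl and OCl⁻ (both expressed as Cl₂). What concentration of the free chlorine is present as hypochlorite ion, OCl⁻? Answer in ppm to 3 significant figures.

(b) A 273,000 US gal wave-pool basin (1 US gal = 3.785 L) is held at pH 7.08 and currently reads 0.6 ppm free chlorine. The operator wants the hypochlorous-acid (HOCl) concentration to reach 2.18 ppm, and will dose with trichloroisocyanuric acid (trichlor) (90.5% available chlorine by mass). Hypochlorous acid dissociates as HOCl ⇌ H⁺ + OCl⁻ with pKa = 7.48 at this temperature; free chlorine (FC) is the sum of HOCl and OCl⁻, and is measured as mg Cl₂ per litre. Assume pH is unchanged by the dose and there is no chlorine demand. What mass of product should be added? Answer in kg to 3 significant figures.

(a) 4.18 ppm; (b) 2.79 kg

(a) [OCl⁻]/[HOCl] = 10^(pH − pKa) = 10^(7.91 − 7.59) = 10^0.32 = 2.089.
(a) Fraction as HOCl = 1 / (1 + 2.089) = 0.3237.
(a) OCl⁻ = (1 − 0.3237) × 6.18 ppm = 4.18 ppm.

(b) Volume: 273,000 US gal × 3.785 L/gal = 1,033,305 L.
(b) [OCl⁻]/[HOCl] = 10^(pH − pKa) = 10^(7.08 − 7.48) = 0.3981; fraction as HOCl = 1/(1 + 0.3981) = 0.7153.
(b) Free chlorine required for 2.18 ppm HOCl: 2.18 / 0.7153 = 3.048 ppm.
(b) FC to add: 3.048 − 0.6 = 2.448 mg/L as Cl₂.
(b) Cl₂ equivalent: 2.448 mg/L × 1,033,305 L = 2529 g.
(b) Product at 90.5% available Cl: 2529 / 0.905 = 2795 g.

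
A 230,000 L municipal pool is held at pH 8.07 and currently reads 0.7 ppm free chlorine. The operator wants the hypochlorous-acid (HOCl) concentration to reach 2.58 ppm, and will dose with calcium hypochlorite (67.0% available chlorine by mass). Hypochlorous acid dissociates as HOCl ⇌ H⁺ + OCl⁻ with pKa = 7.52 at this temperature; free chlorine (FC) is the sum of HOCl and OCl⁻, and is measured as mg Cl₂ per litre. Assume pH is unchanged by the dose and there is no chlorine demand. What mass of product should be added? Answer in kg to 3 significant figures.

3.79 kg

[OCl⁻]/[HOCl] = 10^(pH − pKa) = 10^(8.07 − 7.52) = 3.548; fraction as HOCl = 1/(1 + 3.548) = 0.2199.
Free chlorine required for 2.58 ppm HOCl: 2.58 / 0.2199 = 11.73 ppm.
FC to add: 11.73 − 0.7 = 11.03 mg/L as Cl₂.
Cl₂ equivalent: 11.03 mg/L × 230,000 L = 2538 g.
Product at 67.0% available Cl: 2538 / 0.67 = 3788 g.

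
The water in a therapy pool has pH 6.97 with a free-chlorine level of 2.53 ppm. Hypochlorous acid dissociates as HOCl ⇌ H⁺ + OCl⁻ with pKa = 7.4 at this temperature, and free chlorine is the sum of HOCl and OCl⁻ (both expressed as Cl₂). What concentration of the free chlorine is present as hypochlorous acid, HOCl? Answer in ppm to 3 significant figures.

1.84 ppm

[OCl⁻]/[HOCl] = 10^(pH − pKa) = 10^(6.97 − 7.4) = 10^-0.43 = 0.3715.
Fraction as HOCl = 1 / (1 + 0.3715) = 0.7291.
HOCl = 0.7291 × 2.53 ppm = 1.845 ppm.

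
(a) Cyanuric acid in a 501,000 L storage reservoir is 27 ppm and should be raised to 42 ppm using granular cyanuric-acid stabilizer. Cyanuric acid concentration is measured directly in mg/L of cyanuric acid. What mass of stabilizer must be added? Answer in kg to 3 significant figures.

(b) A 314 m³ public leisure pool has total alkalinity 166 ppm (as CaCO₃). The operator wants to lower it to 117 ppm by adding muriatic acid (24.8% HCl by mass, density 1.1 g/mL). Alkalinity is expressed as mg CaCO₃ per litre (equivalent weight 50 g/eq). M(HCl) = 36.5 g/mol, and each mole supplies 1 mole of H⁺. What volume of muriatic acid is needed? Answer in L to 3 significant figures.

(a) 7.51 kg; (b) 41.2 L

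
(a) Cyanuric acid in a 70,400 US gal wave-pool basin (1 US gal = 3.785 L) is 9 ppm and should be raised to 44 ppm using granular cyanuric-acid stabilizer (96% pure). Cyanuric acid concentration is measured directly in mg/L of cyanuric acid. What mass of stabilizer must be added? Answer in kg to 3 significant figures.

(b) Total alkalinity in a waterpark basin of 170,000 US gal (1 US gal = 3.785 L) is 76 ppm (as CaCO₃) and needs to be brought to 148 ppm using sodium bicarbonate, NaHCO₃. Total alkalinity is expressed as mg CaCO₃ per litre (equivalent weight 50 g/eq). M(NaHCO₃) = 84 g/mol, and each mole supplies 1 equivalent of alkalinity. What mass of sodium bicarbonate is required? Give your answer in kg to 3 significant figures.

(a) Volume: 70,400 US gal × 3.785 L/gal = 266,464 L.
(a) CYA to add: (44 − 9) = 35 mg/L × 266,464 L = 9326 g cyanuric acid.
(a) At 96% purity: 9326 / 0.96 = 9715 g product.

(b) Volume: 170,000 US gal × 3.785 L/gal = 643,450 L.
(b) Alkalinity to add: (148 − 76) = 72 mg/L as CaCO₃ × 643,450 L = 46,330 g as CaCO₃.
(b) Equivalents: 46,330 g ÷ 50 g/eq = 926.6 eq.
(b) NaHCO₃ supplies 1 eq per mole → 926.6 mol.
(b) Mass: 926.6 mol × 84 g/mol = 77,830 g.

(a) 9.71 kg; (b) 77.8 kg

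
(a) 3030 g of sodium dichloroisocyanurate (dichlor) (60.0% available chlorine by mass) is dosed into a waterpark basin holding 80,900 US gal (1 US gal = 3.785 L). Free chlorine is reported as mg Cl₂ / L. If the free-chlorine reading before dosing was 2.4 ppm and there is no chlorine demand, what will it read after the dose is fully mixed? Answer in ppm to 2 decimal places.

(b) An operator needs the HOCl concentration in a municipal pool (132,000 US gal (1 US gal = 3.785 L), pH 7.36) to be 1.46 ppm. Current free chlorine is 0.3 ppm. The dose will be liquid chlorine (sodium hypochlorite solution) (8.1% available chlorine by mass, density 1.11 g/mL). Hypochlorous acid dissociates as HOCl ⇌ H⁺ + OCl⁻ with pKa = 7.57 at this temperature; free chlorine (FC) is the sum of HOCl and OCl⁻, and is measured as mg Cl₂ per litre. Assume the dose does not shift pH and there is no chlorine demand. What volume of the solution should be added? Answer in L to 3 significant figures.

(a) 8.34 ppm; (b) 11.4 L

(a) Volume: 80,900 US gal × 3.785 L/gal = 306,206 L.
(a) Available chlorine delivered: 3030 g × 0.6 = 1818 g as Cl₂.
(a) Concentration rise: 1818 g / 306,206 L = 5.937 mg/L = 5.94 ppm.
(a) Final FC: 2.4 + 5.94 = 8.34 ppm.

(b) Volume: 132,000 US gal × 3.785 L/gal = 499,620 L.
(b) [OCl⁻]/[HOCl] = 10^(pH − pKa) = 10^(7.36 − 7.57) = 0.6166; fraction as HOCl = 1/(1 + 0.6166) = 0.6186.
(b) Free chlorine required for 1.46 ppm HOCl: 1.46 / 0.6186 = 2.36 ppm.
(b) FC to add: 2.36 − 0.3 = 2.06 mg/L as Cl₂.
(b) Cl₂ equivalent: 2.06 mg/L × 499,620 L = 1029 g.
(b) Product at 8.1% available Cl: 1029 / 0.081 = 12,710 g.
(b) Volume: 12,710 g ÷ 1.11 g/mL = 11,450 mL.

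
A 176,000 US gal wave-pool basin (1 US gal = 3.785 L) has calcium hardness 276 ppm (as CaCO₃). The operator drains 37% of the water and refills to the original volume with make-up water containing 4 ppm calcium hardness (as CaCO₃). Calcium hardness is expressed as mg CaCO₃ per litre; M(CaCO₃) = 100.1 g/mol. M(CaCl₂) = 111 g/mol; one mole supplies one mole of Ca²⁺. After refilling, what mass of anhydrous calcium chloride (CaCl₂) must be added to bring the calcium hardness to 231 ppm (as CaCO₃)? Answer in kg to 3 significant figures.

Volume: 176,000 US gal × 3.785 L/gal = 666,160 L.
After draining 37% and refilling: 276 × 0.63 + 4 × 0.37 = 175.36 ppm.
Deficit to target: 231 − 175.36 = 55.64 mg/L.
As CaCO₃: 55.64 mg/L × 666,160 L = 37,070 g; ÷ 100.1 = 370.3 mol Ca²⁺.
Mass: 370.3 × 111 = 41,100 g.

41.1 kg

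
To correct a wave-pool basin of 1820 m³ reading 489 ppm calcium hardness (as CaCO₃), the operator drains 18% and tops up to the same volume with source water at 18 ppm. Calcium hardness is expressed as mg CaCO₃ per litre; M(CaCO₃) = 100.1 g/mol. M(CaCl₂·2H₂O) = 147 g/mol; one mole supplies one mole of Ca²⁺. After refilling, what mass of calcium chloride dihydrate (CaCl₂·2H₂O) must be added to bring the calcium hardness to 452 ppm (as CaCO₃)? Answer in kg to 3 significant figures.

128 kg

Volume: 1820 m³ = 1,820,000 L.
After draining 18% and refilling: 489 × 0.82 + 18 × 0.18 = 404.22 ppm.
Deficit to target: 452 − 404.22 = 47.78 mg/L.
As CaCO₃: 47.78 mg/L × 1,820,000 L = 86,960 g; ÷ 100.1 = 868.7 mol Ca²⁺.
Mass: 868.7 × 147 = 127,700 g.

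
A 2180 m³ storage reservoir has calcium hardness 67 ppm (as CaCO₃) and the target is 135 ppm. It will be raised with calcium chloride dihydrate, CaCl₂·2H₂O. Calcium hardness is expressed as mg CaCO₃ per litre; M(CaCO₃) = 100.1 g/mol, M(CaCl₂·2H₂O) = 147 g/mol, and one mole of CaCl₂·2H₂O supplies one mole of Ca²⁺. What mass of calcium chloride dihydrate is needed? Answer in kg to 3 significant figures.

Volume: 2180 m³ = 2,180,000 L.
Hardness to add: (135 − 67) = 68 mg/L as CaCO₃ × 2,180,000 L = 148,200 g as CaCO₃.
Moles of Ca²⁺ (1 mol Ca²⁺ ≡ 1 mol CaCO₃): 148,200 / 100.1 g/mol = 1481 mol.
Mass of CaCl₂·2H₂O: 1481 × 147 = 217,700 g.

218 kg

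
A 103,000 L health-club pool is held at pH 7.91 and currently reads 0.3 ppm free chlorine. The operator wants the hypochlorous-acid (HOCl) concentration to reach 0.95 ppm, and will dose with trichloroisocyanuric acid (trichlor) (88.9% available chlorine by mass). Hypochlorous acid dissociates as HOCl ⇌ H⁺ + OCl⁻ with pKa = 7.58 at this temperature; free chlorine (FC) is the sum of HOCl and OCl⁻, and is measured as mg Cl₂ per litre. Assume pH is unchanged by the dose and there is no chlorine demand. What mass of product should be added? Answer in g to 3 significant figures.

311 g

[OCl⁻]/[HOCl] = 10^(pH − pKa) = 10^(7.91 − 7.58) = 2.138; fraction as HOCl = 1/(1 + 2.138) = 0.3187.
Free chlorine required for 0.95 ppm HOCl: 0.95 / 0.3187 = 2.981 ppm.
FC to add: 2.981 − 0.3 = 2.681 mg/L as Cl₂.
Cl₂ equivalent: 2.681 mg/L × 103,000 L = 276.1 g.
Product at 88.9% available Cl: 276.1 / 0.889 = 310.6 g.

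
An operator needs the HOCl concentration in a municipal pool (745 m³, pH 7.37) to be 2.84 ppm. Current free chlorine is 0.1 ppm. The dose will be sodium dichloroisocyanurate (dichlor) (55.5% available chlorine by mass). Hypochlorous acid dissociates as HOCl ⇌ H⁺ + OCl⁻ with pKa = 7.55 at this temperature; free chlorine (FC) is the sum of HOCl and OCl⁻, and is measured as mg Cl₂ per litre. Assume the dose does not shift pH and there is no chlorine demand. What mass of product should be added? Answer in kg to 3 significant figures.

6.20 kg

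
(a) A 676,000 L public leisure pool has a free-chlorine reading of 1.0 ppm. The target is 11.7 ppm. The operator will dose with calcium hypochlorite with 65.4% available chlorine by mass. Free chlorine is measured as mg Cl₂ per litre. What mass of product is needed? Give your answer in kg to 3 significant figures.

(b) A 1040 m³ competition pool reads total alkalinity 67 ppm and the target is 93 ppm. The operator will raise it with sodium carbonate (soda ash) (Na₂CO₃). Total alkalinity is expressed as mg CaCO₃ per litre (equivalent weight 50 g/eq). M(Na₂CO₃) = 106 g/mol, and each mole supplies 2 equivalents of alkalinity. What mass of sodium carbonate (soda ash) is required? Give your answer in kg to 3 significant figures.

(a) 11.1 kg; (b) 28.7 kg

(a) Chlorine deficit: 11.7 − 1.0 = 10.7 ppm = 10.7 mg/L as Cl₂.
(a) Cl₂ equivalent needed: 10.7 mg/L × 676,000 L = 7,233,000 mg = 7233 g.
(a) Product at 65.4% available chlorine: 7233 / 0.654 = 11,060 g.

(b) Volume: 1040 m³ = 1,040,000 L.
(b) Alkalinity to add: (93 − 67) = 26 mg/L as CaCO₃ × 1,040,000 L = 27,040 g as CaCO₃.
(b) Equivalents: 27,040 g ÷ 50 g/eq = 540.8 eq.
(b) Each mole of Na₂CO₃ supplies 2 eq, so 540.8 / 2 = 270.4 mol.
(b) Mass: 270.4 mol × 106 g/mol = 28,660 g.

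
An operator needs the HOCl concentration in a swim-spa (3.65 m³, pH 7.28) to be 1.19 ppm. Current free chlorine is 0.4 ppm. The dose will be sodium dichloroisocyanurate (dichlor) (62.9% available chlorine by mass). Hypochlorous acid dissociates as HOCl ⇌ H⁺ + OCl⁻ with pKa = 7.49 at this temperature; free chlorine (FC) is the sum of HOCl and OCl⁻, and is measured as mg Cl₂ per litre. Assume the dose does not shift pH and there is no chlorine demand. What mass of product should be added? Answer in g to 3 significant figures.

8.84 g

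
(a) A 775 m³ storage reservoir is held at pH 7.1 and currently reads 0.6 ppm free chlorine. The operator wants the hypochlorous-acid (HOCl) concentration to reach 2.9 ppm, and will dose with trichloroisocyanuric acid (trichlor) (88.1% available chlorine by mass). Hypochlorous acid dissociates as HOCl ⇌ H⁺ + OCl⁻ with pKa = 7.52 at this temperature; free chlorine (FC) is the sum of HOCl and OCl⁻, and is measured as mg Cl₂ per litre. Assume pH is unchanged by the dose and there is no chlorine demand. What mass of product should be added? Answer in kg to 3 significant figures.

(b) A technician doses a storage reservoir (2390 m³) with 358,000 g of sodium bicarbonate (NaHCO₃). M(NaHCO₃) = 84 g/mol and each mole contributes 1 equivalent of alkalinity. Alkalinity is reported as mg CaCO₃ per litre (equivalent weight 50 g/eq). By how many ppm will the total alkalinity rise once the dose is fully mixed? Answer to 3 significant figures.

(a) Volume: 775 m³ = 775,000 L.
(a) [OCl⁻]/[HOCl] = 10^(pH − pKa) = 10^(7.1 − 7.52) = 0.3802; fraction as HOCl = 1/(1 + 0.3802) = 0.7245.
(a) Free chlorine required for 2.9 ppm HOCl: 2.9 / 0.7245 = 4.003 ppm.
(a) FC to add: 4.003 − 0.6 = 3.403 mg/L as Cl₂.
(a) Cl₂ equivalent: 3.403 mg/L × 775,000 L = 2637 g.
(a) Product at 88.1% available Cl: 2637 / 0.881 = 2993 g.

(b) Volume: 2390 m³ = 2,390,000 L.
(b) Moles of NaHCO₃: 358,000 g ÷ 84 g/mol = 4262 mol → 4262 eq of alkalinity.
(b) As CaCO₃: 4262 eq × 50 g/eq = 213,100 g.
(b) Rise: 213,100 g / 2,390,000 L × 1000 = 89.16 mg/L.

(a) 2.99 kg; (b) 89.2 ppm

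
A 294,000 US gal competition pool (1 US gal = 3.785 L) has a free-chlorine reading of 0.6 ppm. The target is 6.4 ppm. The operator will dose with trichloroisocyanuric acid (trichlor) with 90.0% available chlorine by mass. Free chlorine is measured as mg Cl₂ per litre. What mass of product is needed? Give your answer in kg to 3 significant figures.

7.17 kg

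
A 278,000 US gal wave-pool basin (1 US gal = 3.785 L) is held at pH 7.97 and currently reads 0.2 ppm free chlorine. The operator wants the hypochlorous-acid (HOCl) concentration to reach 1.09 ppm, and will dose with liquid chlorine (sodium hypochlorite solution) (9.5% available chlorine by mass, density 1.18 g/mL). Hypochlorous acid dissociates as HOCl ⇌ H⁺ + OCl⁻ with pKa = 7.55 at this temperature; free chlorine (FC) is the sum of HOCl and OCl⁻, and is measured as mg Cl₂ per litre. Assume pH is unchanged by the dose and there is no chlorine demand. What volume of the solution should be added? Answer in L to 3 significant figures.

Volume: 278,000 US gal × 3.785 L/gal = 1,052,230 L.
[OCl⁻]/[HOCl] = 10^(pH − pKa) = 10^(7.97 − 7.55) = 2.63; fraction as HOCl = 1/(1 + 2.63) = 0.2755.
Free chlorine required for 1.09 ppm HOCl: 1.09 / 0.2755 = 3.957 ppm.
FC to add: 3.957 − 0.2 = 3.757 mg/L as Cl₂.
Cl₂ equivalent: 3.757 mg/L × 1,052,230 L = 3953 g.
Product at 9.5% available Cl: 3953 / 0.095 = 41,610 g.
Volume: 41,610 g ÷ 1.18 g/mL = 35,270 mL.

35.3 L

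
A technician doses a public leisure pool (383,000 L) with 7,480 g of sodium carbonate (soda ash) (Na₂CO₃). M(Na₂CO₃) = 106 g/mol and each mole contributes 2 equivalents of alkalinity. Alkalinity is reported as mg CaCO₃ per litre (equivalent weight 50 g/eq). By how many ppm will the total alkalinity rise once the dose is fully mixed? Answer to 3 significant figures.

18.4 ppm

Moles of Na₂CO₃: 7,480 g ÷ 106 g/mol = 70.57 mol → 141.1 eq of alkalinity.
As CaCO₃: 141.1 eq × 50 g/eq = 7057 g.
Rise: 7057 g / 383,000 L × 1000 = 18.42 mg/L.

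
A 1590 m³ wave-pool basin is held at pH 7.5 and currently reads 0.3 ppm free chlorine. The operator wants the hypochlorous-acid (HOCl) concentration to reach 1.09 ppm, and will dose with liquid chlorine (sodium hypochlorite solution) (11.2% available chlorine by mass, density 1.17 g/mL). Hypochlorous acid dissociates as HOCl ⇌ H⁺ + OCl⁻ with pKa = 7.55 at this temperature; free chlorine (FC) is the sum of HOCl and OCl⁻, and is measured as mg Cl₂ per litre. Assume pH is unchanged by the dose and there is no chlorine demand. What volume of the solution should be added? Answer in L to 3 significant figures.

21.4 L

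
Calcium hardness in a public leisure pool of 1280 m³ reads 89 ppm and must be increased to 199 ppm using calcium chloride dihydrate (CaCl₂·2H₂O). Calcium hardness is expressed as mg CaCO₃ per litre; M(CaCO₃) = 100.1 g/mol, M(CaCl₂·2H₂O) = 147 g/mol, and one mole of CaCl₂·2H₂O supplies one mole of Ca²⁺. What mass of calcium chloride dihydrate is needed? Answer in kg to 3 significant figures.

207 kg

Volume: 1280 m³ = 1,280,000 L.
Hardness to add: (199 − 89) = 110 mg/L as CaCO₃ × 1,280,000 L = 140,800 g as CaCO₃.
Moles of Ca²⁺ (1 mol Ca²⁺ ≡ 1 mol CaCO₃): 140,800 / 100.1 g/mol = 1407 mol.
Mass of CaCl₂·2H₂O: 1407 × 147 = 206,800 g.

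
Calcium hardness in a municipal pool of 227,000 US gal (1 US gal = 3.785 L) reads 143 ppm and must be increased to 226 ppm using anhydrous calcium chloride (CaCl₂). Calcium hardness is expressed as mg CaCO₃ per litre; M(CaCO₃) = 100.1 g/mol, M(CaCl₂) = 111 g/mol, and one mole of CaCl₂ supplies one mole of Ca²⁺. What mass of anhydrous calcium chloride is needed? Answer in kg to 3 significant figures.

79.1 kg

Volume: 227,000 US gal × 3.785 L/gal = 859,195 L.
Hardness to add: (226 − 143) = 83 mg/L as CaCO₃ × 859,195 L = 71,310 g as CaCO₃.
Moles of Ca²⁺ (1 mol Ca²⁺ ≡ 1 mol CaCO₃): 71,310 / 100.1 g/mol = 712.4 mol.
Mass of CaCl₂: 712.4 × 111 = 79,080 g.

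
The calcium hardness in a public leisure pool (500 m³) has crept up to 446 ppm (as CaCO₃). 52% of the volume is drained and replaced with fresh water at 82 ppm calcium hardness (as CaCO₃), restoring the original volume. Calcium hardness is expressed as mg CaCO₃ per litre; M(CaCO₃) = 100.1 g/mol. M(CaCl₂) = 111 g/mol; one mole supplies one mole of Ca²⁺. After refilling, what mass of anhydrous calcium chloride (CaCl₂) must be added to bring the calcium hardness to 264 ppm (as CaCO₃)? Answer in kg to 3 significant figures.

Volume: 500 m³ = 500,000 L.
After draining 52% and refilling: 446 × 0.48 + 82 × 0.52 = 256.72 ppm.
Deficit to target: 264 − 256.72 = 7.28 mg/L.
As CaCO₃: 7.28 mg/L × 500,000 L = 3640 g; ÷ 100.1 = 36.36 mol Ca²⁺.
Mass: 36.36 × 111 = 4036 g.

4.04 kg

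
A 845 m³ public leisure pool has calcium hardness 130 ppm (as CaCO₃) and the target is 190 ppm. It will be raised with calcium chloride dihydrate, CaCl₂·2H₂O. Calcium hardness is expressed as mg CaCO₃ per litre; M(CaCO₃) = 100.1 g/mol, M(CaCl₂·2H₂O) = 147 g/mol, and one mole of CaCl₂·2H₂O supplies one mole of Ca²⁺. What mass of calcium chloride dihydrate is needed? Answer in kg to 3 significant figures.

74.5 kg

Volume: 845 m³ = 845,000 L.
Hardness to add: (190 − 130) = 60 mg/L as CaCO₃ × 845,000 L = 50,700 g as CaCO₃.
Moles of Ca²⁺ (1 mol Ca²⁺ ≡ 1 mol CaCO₃): 50,700 / 100.1 g/mol = 506.5 mol.
Mass of CaCl₂·2H₂O: 506.5 × 147 = 74,450 g.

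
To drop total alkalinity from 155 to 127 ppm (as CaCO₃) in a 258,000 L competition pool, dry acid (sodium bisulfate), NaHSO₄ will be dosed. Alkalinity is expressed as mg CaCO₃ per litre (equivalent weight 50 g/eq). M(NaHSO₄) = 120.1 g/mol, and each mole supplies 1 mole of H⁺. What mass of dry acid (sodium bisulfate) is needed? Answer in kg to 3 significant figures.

Alkalinity to neutralize: (155 − 127) = 28 mg/L as CaCO₃ × 258,000 L = 7224 g as CaCO₃.
Equivalents of H⁺ required: 7224 ÷ 50 g/eq = 144.5 eq = 144.5 mol NaHSO₄.
Mass of NaHSO₄: 144.5 × 120.1 = 17,350 g.

17.4 kg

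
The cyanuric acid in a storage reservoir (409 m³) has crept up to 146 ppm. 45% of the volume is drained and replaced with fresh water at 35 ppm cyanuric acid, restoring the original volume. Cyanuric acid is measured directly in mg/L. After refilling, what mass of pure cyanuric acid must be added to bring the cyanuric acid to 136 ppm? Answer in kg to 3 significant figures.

16.3 kg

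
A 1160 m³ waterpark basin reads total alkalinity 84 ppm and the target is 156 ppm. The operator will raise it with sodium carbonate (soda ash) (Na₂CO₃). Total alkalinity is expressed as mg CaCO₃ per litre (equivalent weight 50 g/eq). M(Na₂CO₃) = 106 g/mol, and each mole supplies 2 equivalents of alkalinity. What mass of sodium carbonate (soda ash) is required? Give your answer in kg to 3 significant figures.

88.5 kg

Volume: 1160 m³ = 1,160,000 L.
Alkalinity to add: (156 − 84) = 72 mg/L as CaCO₃ × 1,160,000 L = 83,520 g as CaCO₃.
Equivalents: 83,520 g ÷ 50 g/eq = 1670 eq.
Each mole of Na₂CO₃ supplies 2 eq, so 1670 / 2 = 835.2 mol.
Mass: 835.2 mol × 106 g/mol = 88,530 g.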